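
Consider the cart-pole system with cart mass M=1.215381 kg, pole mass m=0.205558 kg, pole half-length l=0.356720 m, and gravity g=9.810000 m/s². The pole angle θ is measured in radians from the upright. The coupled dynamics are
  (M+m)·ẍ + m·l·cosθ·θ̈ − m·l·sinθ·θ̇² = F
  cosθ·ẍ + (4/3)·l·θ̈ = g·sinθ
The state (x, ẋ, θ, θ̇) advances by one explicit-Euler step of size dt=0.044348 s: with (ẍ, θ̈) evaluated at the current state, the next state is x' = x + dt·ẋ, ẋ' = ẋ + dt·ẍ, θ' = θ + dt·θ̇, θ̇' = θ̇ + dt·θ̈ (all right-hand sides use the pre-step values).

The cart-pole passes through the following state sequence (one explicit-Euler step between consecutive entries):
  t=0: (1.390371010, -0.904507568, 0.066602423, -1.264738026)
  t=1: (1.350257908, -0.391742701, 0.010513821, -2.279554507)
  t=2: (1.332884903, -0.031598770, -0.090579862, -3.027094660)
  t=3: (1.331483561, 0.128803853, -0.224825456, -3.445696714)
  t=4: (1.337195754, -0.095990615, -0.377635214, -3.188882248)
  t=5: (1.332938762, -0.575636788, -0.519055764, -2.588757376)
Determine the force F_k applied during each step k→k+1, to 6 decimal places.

F_0 = 14.747301 N
F_1 = 10.299299 N
F_2 = 4.510889 N
F_3 = -6.594535 N
F_4 = -14.170884 N

step 0→1:
  ẍ = (ẋ'−ẋ)/dt = (-0.391742701−-0.904507568)/0.044348 = 11.562300
  θ̈ = (θ̇'−θ̇)/dt = (-2.279554507−-1.264738026)/0.044348 = -22.883027
  sinθ=0.066553, cosθ=0.997783
  F = (M+m)·ẍ + m·l·cosθ·θ̈ − m·l·sinθ·θ̇² = 16.429323 + -1.674216 − 0.007806 = 14.747301
step 1→2:
  ẍ = (ẋ'−ẋ)/dt = (-0.031598770−-0.391742701)/0.044348 = 8.120861
  θ̈ = (θ̇'−θ̇)/dt = (-3.027094660−-2.279554507)/0.044348 = -16.856231
  sinθ=0.010514, cosθ=0.999945
  F = (M+m)·ẍ + m·l·cosθ·θ̈ − m·l·sinθ·θ̇² = 11.539248 + -1.235943 − 0.004006 = 10.299299
step 2→3:
  ẍ = (ẋ'−ẋ)/dt = (0.128803853−-0.031598770)/0.044348 = 3.616908
  θ̈ = (θ̇'−θ̇)/dt = (-3.445696714−-3.027094660)/0.044348 = -9.439029
  sinθ=-0.090456, cosθ=0.995900
  F = (M+m)·ẍ + m·l·cosθ·θ̈ − m·l·sinθ·θ̇² = 5.139405 + -0.689295 − -0.060779 = 4.510889
step 3→4:
  ẍ = (ẋ'−ẋ)/dt = (-0.095990615−0.128803853)/0.044348 = -5.068875
  θ̈ = (θ̇'−θ̇)/dt = (-3.188882248−-3.445696714)/0.044348 = 5.790892
  sinθ=-0.222936, cosθ=0.974833
  F = (M+m)·ẍ + m·l·cosθ·θ̈ − m·l·sinθ·θ̇² = -7.202562 + 0.413940 − -0.194087 = -6.594535
step 4→5:
  ẍ = (ẋ'−ẋ)/dt = (-0.575636788−-0.095990615)/0.044348 = -10.815509
  θ̈ = (θ̇'−θ̇)/dt = (-2.588757376−-3.188882248)/0.044348 = 13.532174
  sinθ=-0.368723, cosθ=0.929539
  F = (M+m)·ẍ + m·l·cosθ·θ̈ − m·l·sinθ·θ̇² = -15.368178 + 0.922353 − -0.274941 = -14.170884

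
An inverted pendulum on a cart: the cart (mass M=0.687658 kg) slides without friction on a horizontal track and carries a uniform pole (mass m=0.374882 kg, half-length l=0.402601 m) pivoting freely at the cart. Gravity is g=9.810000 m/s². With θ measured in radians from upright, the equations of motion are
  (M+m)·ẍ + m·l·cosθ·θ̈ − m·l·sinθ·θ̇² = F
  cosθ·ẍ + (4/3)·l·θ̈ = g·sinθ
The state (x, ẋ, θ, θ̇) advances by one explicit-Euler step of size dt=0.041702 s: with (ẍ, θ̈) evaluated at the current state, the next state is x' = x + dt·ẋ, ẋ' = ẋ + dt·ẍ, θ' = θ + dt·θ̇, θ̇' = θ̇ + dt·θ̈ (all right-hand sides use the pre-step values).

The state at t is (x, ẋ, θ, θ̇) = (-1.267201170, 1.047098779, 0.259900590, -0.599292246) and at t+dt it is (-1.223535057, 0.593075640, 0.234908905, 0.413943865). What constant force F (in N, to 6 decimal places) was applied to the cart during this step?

F = -8.038200 N

ẍ = (ẋ'−ẋ)/dt = (0.593075640−1.047098779)/0.041702 = -10.887323
θ̈ = (θ̇'−θ̇)/dt = (0.413943865−-0.599292246)/0.041702 = 24.297063
sinθ=0.256984, cosθ=0.966416
F = (M+m)·ẍ + m·l·cosθ·θ̈ − m·l·sinθ·θ̇² = -11.568216 + 3.543946 − 0.013930 = -8.038200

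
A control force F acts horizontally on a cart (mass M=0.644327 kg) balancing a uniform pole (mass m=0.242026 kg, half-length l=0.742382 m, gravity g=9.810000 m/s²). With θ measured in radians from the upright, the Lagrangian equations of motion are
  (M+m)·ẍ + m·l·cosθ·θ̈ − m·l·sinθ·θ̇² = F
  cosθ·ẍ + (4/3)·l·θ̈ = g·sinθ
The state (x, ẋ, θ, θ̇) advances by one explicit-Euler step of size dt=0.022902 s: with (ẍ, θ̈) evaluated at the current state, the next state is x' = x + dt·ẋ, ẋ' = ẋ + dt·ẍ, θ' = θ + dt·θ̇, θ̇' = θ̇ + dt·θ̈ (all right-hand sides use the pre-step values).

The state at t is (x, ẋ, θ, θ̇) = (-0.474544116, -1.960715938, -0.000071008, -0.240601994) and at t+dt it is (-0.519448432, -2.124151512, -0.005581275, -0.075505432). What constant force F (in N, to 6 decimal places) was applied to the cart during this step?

ẍ = (ẋ'−ẋ)/dt = (-2.124151512−-1.960715938)/0.022902 = -7.136301
θ̈ = (θ̇'−θ̇)/dt = (-0.075505432−-0.240601994)/0.022902 = 7.208827
sinθ=-0.000071, cosθ=1.000000
F = (M+m)·ẍ + m·l·cosθ·θ̈ − m·l·sinθ·θ̇² = -6.325282 + 1.295251 − -0.000001 = -5.030030

F = -5.030030 N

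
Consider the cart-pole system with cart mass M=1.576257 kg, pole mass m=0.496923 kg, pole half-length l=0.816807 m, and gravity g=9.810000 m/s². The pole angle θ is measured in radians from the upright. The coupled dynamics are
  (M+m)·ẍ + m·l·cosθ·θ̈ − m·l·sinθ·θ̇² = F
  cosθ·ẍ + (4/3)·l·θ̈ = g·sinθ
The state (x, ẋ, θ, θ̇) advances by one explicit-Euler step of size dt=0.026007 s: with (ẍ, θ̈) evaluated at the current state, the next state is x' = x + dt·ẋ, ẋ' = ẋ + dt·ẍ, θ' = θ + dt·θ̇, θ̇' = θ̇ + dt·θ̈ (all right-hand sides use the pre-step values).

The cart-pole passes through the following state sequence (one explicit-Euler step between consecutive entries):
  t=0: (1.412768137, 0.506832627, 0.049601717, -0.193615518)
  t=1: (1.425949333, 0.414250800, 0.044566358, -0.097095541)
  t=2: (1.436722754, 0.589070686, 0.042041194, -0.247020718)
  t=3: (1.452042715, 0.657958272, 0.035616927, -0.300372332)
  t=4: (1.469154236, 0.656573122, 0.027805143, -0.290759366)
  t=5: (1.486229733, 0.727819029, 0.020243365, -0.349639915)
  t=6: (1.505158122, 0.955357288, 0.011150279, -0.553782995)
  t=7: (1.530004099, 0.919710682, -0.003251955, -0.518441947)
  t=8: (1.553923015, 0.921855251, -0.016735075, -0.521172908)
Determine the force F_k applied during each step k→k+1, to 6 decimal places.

step 0→1:
  ẍ = (ẋ'−ẋ)/dt = (0.414250800−0.506832627)/0.026007 = -3.559881
  θ̈ = (θ̇'−θ̇)/dt = (-0.097095541−-0.193615518)/0.026007 = 3.711308
  sinθ=0.049581, cosθ=0.998770
  F = (M+m)·ẍ + m·l·cosθ·θ̈ − m·l·sinθ·θ̇² = -7.380274 + 1.504531 − 0.000754 = -5.876498
step 1→2:
  ẍ = (ẋ'−ẋ)/dt = (0.589070686−0.414250800)/0.026007 = 6.722032
  θ̈ = (θ̇'−θ̇)/dt = (-0.247020718−-0.097095541)/0.026007 = -5.764801
  sinθ=0.044552, cosθ=0.999007
  F = (M+m)·ẍ + m·l·cosθ·θ̈ − m·l·sinθ·θ̇² = 13.935982 + -2.337553 − 0.000170 = 11.598259
step 2→3:
  ẍ = (ẋ'−ẋ)/dt = (0.657958272−0.589070686)/0.026007 = 2.648809
  θ̈ = (θ̇'−θ̇)/dt = (-0.300372332−-0.247020718)/0.026007 = -2.051433
  sinθ=0.042029, cosθ=0.999116
  F = (M+m)·ẍ + m·l·cosθ·θ̈ − m·l·sinθ·θ̇² = 5.491459 + -0.831921 − 0.001041 = 4.658497
step 3→4:
  ẍ = (ẋ'−ẋ)/dt = (0.656573122−0.657958272)/0.026007 = -0.053261
  θ̈ = (θ̇'−θ̇)/dt = (-0.290759366−-0.300372332)/0.026007 = 0.369630
  sinθ=0.035609, cosθ=0.999366
  F = (M+m)·ẍ + m·l·cosθ·θ̈ − m·l·sinθ·θ̇² = -0.110419 + 0.149934 − 0.001304 = 0.038211
step 4→5:
  ẍ = (ẋ'−ẋ)/dt = (0.727819029−0.656573122)/0.026007 = 2.739490
  θ̈ = (θ̇'−θ̇)/dt = (-0.349639915−-0.290759366)/0.026007 = -2.264027
  sinθ=0.027802, cosθ=0.999613
  F = (M+m)·ẍ + m·l·cosθ·θ̈ − m·l·sinθ·θ̇² = 5.679455 + -0.918591 − 0.000954 = 4.759910
step 5→6:
  ẍ = (ẋ'−ẋ)/dt = (0.955357288−0.727819029)/0.026007 = 8.749116
  θ̈ = (θ̇'−θ̇)/dt = (-0.553782995−-0.349639915)/0.026007 = -7.849544
  sinθ=0.020242, cosθ=0.999795
  F = (M+m)·ẍ + m·l·cosθ·θ̈ − m·l·sinθ·θ̇² = 18.138492 + -3.185400 − 0.001004 = 14.952088
step 6→7:
  ẍ = (ẋ'−ẋ)/dt = (0.919710682−0.955357288)/0.026007 = -1.370654
  θ̈ = (θ̇'−θ̇)/dt = (-0.518441947−-0.553782995)/0.026007 = 1.358905
  sinθ=0.011150, cosθ=0.999938
  F = (M+m)·ẍ + m·l·cosθ·θ̈ − m·l·sinθ·θ̇² = -2.841613 + 0.551532 − 0.001388 = -2.291469
step 7→8:
  ẍ = (ẋ'−ẋ)/dt = (0.921855251−0.919710682)/0.026007 = 0.082461
  θ̈ = (θ̇'−θ̇)/dt = (-0.521172908−-0.518441947)/0.026007 = -0.105009
  sinθ=-0.003252, cosθ=0.999995
  F = (M+m)·ẍ + m·l·cosθ·θ̈ − m·l·sinθ·θ̇² = 0.170957 + -0.042622 − -0.000355 = 0.128690

F_0 = -5.876498 N
F_1 = 11.598259 N
F_2 = 4.658497 N
F_3 = 0.038211 N
F_4 = 4.759910 N
F_5 = 14.952088 N
F_6 = -2.291469 N
F_7 = 0.128690 N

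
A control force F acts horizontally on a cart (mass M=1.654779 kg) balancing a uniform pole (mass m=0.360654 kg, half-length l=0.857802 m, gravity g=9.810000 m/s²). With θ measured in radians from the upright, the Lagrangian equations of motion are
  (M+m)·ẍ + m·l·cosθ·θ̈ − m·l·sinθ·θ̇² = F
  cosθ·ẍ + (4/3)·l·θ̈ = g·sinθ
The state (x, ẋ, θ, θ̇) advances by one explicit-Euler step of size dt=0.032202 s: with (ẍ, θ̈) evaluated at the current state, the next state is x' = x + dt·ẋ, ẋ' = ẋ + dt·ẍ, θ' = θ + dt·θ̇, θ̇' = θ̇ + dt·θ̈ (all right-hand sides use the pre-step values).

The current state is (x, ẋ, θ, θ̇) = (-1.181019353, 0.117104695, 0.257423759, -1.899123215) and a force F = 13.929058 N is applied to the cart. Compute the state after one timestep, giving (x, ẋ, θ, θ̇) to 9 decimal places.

sinθ=0.254590048, cosθ=0.967049072
temp = (F + m·l·θ̇²·sinθ)/(M+m) = (13.929058 + 0.284070095)/2.015433 = 7.052146162
θ̈ = (g·sinθ − cosθ·temp)/(l·(4/3 − m·cos²θ/(M+m))) = -4.321443912
ẍ = temp − m·l·θ̈·cosθ/(M+m) = 7.693631649
Euler: x'=-1.181019353+0.032202·0.117104695=-1.177248348, ẋ'=0.117104695+0.032202·7.693631649=0.364855021
       θ'=0.257423759+0.032202·-1.899123215=0.196268193, θ̇'=-1.899123215+0.032202·-4.321443912=-2.038282352

(-1.177248348, 0.364855021, 0.196268193, -2.038282352)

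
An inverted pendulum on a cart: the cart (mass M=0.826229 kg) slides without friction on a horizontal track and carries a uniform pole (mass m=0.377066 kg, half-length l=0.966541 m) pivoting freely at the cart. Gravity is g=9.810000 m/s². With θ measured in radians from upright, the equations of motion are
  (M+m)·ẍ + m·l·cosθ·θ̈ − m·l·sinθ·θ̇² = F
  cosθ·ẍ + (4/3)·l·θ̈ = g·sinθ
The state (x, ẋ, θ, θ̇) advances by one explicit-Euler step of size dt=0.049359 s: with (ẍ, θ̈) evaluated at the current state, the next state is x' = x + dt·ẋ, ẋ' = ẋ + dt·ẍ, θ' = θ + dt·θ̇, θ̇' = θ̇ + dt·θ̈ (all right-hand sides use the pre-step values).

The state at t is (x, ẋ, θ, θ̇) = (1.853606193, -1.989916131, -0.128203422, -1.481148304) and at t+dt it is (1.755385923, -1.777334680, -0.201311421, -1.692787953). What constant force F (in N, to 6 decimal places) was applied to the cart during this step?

F = 3.734775 N

ẍ = (ẋ'−ẋ)/dt = (-1.777334680−-1.989916131)/0.049359 = 4.306843
θ̈ = (θ̇'−θ̇)/dt = (-1.692787953−-1.481148304)/0.049359 = -4.287762
sinθ=-0.127853, cosθ=0.991793
F = (M+m)·ẍ + m·l·cosθ·θ̈ − m·l·sinθ·θ̇² = 5.182402 + -1.549849 − -0.102222 = 3.734775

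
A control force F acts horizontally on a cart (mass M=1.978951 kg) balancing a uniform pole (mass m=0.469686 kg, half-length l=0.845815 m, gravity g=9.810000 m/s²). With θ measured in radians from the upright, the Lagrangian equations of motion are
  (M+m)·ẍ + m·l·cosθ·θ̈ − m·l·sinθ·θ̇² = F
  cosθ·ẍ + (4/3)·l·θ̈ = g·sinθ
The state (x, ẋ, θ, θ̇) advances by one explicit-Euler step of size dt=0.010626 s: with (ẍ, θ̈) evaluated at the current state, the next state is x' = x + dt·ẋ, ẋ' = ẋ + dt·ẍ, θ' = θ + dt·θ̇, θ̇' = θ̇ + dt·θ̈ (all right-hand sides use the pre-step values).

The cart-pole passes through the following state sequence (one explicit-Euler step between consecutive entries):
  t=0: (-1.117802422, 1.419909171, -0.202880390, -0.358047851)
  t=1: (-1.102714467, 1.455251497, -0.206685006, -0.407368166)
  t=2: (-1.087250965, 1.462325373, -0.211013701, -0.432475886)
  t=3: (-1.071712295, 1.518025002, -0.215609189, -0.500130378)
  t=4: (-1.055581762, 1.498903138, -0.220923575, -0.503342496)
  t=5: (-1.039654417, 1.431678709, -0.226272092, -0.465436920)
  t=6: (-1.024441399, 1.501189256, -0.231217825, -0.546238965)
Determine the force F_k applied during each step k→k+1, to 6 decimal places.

F_0 = 6.348397 N
F_1 = 0.724913 N
F_2 = 10.377637 N
F_3 = -4.502459 N
F_4 = -14.086317 N
F_5 = 13.093307 N

step 0→1:
  ẍ = (ẋ'−ẋ)/dt = (1.455251497−1.419909171)/0.010626 = 3.326024
  θ̈ = (θ̇'−θ̇)/dt = (-0.407368166−-0.358047851)/0.010626 = -4.641475
  sinθ=-0.201491, cosθ=0.979490
  F = (M+m)·ẍ + m·l·cosθ·θ̈ − m·l·sinθ·θ̇² = 8.144224 + -1.806089 − -0.010262 = 6.348397
step 1→2:
  ẍ = (ẋ'−ẋ)/dt = (1.462325373−1.455251497)/0.010626 = 0.665714
  θ̈ = (θ̇'−θ̇)/dt = (-0.432475886−-0.407368166)/0.010626 = -2.362857
  sinθ=-0.205217, cosθ=0.978717
  F = (M+m)·ẍ + m·l·cosθ·θ̈ − m·l·sinθ·θ̇² = 1.630092 + -0.918708 − -0.013529 = 0.724913
step 2→3:
  ẍ = (ẋ'−ẋ)/dt = (1.518025002−1.462325373)/0.010626 = 5.241825
  θ̈ = (θ̇'−θ̇)/dt = (-0.500130378−-0.432475886)/0.010626 = -6.366882
  sinθ=-0.209451, cosθ=0.977819
  F = (M+m)·ẍ + m·l·cosθ·θ̈ − m·l·sinθ·θ̇² = 12.835326 + -2.473252 − -0.015563 = 10.377637
step 3→4:
  ẍ = (ẋ'−ẋ)/dt = (1.498903138−1.518025002)/0.010626 = -1.799536
  θ̈ = (θ̇'−θ̇)/dt = (-0.503342496−-0.500130378)/0.010626 = -0.302289
  sinθ=-0.213943, cosθ=0.976846
  F = (M+m)·ẍ + m·l·cosθ·θ̈ − m·l·sinθ·θ̇² = -4.406409 + -0.117309 − -0.021259 = -4.502459
step 4→5:
  ẍ = (ẋ'−ẋ)/dt = (1.431678709−1.498903138)/0.010626 = -6.326410
  θ̈ = (θ̇'−θ̇)/dt = (-0.465436920−-0.503342496)/0.010626 = 3.567248
  sinθ=-0.219131, cosθ=0.975695
  F = (M+m)·ẍ + m·l·cosθ·θ̈ − m·l·sinθ·θ̇² = -15.491081 + 1.382708 − -0.022055 = -14.086317
step 5→6:
  ẍ = (ẋ'−ẋ)/dt = (1.501189256−1.431678709)/0.010626 = 6.541553
  θ̈ = (θ̇'−θ̇)/dt = (-0.546238965−-0.465436920)/0.010626 = -7.604183
  sinθ=-0.224346, cosθ=0.974510
  F = (M+m)·ẍ + m·l·cosθ·θ̈ − m·l·sinθ·θ̇² = 16.017890 + -2.943890 − -0.019307 = 13.093307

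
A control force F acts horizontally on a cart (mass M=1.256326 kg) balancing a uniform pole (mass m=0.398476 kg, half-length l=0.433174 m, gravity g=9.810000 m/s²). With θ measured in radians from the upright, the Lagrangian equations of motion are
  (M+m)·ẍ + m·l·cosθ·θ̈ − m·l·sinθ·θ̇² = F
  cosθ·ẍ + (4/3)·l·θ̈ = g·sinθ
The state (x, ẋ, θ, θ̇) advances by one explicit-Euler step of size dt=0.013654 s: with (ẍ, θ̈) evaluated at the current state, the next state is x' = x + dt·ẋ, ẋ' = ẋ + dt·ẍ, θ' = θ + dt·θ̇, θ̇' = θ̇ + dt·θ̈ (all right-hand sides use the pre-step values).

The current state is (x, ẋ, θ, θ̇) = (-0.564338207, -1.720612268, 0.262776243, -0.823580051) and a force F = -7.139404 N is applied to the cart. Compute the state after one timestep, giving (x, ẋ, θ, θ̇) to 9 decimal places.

(-0.587831447, -1.798445876, 0.251531081, -0.633201838)

sinθ=0.259762491, cosθ=0.965672537
temp = (F + m·l·θ̇²·sinθ)/(M+m) = (-7.139404 + 0.030412535)/1.654802 = -4.295977080
θ̈ = (g·sinθ − cosθ·temp)/(l·(4/3 − m·cos²θ/(M+m))) = 13.943035993
ẍ = temp − m·l·θ̈·cosθ/(M+m) = -5.700425334
Euler: x'=-0.564338207+0.013654·-1.720612268=-0.587831447, ẋ'=-1.720612268+0.013654·-5.700425334=-1.798445876
       θ'=0.262776243+0.013654·-0.823580051=0.251531081, θ̇'=-0.823580051+0.013654·13.943035993=-0.633201838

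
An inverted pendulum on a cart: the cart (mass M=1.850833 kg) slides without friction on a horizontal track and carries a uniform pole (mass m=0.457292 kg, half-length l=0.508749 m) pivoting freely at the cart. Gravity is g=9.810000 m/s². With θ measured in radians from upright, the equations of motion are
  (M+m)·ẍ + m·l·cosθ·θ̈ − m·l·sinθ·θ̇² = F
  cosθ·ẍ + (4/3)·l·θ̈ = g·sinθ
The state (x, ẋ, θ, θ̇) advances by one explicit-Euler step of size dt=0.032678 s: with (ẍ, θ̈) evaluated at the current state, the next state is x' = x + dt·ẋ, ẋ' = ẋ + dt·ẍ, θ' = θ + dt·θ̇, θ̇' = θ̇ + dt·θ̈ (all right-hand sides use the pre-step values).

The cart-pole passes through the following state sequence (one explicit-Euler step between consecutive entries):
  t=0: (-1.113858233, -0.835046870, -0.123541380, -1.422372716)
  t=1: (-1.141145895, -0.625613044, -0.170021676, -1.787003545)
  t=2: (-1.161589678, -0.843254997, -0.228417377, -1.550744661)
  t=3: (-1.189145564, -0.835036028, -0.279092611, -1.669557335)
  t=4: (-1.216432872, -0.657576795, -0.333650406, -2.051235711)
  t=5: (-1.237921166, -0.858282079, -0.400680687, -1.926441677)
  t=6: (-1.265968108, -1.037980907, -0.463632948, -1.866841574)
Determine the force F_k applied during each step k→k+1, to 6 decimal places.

step 0→1:
  ẍ = (ẋ'−ẋ)/dt = (-0.625613044−-0.835046870)/0.032678 = 6.409016
  θ̈ = (θ̇'−θ̇)/dt = (-1.787003545−-1.422372716)/0.032678 = -11.158297
  sinθ=-0.123227, cosθ=0.992378
  F = (M+m)·ẍ + m·l·cosθ·θ̈ − m·l·sinθ·θ̇² = 14.792810 + -2.576158 − -0.058000 = 12.274653
step 1→2:
  ẍ = (ẋ'−ẋ)/dt = (-0.843254997−-0.625613044)/0.032678 = -6.660198
  θ̈ = (θ̇'−θ̇)/dt = (-1.550744661−-1.787003545)/0.032678 = 7.229906
  sinθ=-0.169204, cosθ=0.985581
  F = (M+m)·ẍ + m·l·cosθ·θ̈ − m·l·sinθ·θ̇² = -15.372570 + 1.657762 − -0.125707 = -13.589101
step 2→3:
  ẍ = (ẋ'−ẋ)/dt = (-0.835036028−-0.843254997)/0.032678 = 0.251514
  θ̈ = (θ̇'−θ̇)/dt = (-1.669557335−-1.550744661)/0.032678 = -3.635861
  sinθ=-0.226436, cosθ=0.974026
  F = (M+m)·ẍ + m·l·cosθ·θ̈ − m·l·sinθ·θ̇² = 0.580525 + -0.823901 − -0.126685 = -0.116691
step 3→4:
  ẍ = (ẋ'−ẋ)/dt = (-0.657576795−-0.835036028)/0.032678 = 5.430541
  θ̈ = (θ̇'−θ̇)/dt = (-2.051235711−-1.669557335)/0.032678 = -11.679980
  sinθ=-0.275483, cosθ=0.961306
  F = (M+m)·ẍ + m·l·cosθ·θ̈ − m·l·sinθ·θ̇² = 12.534368 + -2.612166 − -0.178647 = 10.100849
step 4→5:
  ẍ = (ẋ'−ẋ)/dt = (-0.858282079−-0.657576795)/0.032678 = -6.141908
  θ̈ = (θ̇'−θ̇)/dt = (-1.926441677−-2.051235711)/0.032678 = 3.818901
  sinθ=-0.327494, cosθ=0.944853
  F = (M+m)·ẍ + m·l·cosθ·θ̈ − m·l·sinθ·θ̇² = -14.176292 + 0.839460 − -0.320577 = -13.016256
step 5→6:
  ẍ = (ẋ'−ẋ)/dt = (-1.037980907−-0.858282079)/0.032678 = -5.499077
  θ̈ = (θ̇'−θ̇)/dt = (-1.866841574−-1.926441677)/0.032678 = 1.823860
  sinθ=-0.390045, cosθ=0.920796
  F = (M+m)·ẍ + m·l·cosθ·θ̈ − m·l·sinθ·θ̇² = -12.692556 + 0.390708 − -0.336763 = -11.965086

F_0 = 12.274653 N
F_1 = -13.589101 N
F_2 = -0.116691 N
F_3 = 10.100849 N
F_4 = -13.016256 N
F_5 = -11.965086 N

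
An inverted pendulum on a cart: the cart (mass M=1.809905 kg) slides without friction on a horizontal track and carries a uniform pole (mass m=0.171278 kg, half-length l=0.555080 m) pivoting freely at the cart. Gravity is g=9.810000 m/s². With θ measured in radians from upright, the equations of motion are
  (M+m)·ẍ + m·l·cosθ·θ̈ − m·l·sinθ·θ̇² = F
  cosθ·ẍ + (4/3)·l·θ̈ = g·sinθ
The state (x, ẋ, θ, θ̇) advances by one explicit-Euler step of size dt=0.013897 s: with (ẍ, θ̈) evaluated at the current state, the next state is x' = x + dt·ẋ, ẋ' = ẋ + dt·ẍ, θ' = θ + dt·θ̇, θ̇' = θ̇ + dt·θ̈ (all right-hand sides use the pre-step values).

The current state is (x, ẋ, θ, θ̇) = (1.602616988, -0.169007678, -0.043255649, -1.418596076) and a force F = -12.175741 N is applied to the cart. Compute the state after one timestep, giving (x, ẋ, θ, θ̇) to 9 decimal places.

(1.600268288, -0.259977932, -0.062969879, -1.303761309)

sinθ=-0.043242161, cosθ=0.999064620
temp = (F + m·l·θ̇²·sinθ)/(M+m) = (-12.175741 + -0.008273363)/1.981183 = -6.149868216
θ̈ = (g·sinθ − cosθ·temp)/(l·(4/3 − m·cos²θ/(M+m))) = 8.263277489
ẍ = temp − m·l·θ̈·cosθ/(M+m) = -6.546035390
Euler: x'=1.602616988+0.013897·-0.169007678=1.600268288, ẋ'=-0.169007678+0.013897·-6.546035390=-0.259977932
       θ'=-0.043255649+0.013897·-1.418596076=-0.062969879, θ̇'=-1.418596076+0.013897·8.263277489=-1.303761309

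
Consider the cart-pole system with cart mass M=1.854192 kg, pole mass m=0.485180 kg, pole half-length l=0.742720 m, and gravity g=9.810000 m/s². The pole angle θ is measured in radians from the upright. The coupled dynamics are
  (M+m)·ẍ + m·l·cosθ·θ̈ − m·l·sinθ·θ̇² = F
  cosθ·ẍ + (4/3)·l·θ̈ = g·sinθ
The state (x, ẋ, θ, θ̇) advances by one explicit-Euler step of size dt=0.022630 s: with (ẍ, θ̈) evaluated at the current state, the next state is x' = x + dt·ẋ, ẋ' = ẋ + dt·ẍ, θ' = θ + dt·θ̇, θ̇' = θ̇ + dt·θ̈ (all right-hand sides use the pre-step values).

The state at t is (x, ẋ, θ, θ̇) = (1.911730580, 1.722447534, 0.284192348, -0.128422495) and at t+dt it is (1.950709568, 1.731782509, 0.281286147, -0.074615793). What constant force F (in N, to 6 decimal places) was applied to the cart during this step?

F = 1.785768 N

ẍ = (ẋ'−ẋ)/dt = (1.731782509−1.722447534)/0.022630 = 0.412504
θ̈ = (θ̇'−θ̇)/dt = (-0.074615793−-0.128422495)/0.022630 = 2.377671
sinθ=0.280382, cosθ=0.959888
F = (M+m)·ẍ + m·l·cosθ·θ̈ − m·l·sinθ·θ̇² = 0.965001 + 0.822433 − 0.001666 = 1.785768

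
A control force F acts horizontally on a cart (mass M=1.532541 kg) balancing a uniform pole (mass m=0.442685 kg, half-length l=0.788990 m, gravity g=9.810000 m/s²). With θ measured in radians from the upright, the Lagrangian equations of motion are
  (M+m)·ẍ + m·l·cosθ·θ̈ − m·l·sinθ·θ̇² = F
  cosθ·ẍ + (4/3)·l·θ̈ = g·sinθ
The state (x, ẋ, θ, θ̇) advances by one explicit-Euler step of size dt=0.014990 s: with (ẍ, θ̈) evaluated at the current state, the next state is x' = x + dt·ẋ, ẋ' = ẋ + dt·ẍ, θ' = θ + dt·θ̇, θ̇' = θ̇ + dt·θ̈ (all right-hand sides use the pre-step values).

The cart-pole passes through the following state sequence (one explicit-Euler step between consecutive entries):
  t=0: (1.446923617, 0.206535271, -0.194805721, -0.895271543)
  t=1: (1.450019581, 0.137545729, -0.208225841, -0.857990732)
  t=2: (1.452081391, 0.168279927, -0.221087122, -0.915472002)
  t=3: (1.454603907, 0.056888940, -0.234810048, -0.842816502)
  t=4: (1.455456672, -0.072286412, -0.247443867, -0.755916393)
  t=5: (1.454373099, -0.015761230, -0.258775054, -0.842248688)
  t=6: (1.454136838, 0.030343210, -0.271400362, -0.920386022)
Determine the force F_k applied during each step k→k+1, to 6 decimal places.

F_0 = -8.184302 N
F_1 = 2.792575 N
F_2 = -12.962051 N
F_3 = -14.994409 N
F_4 = 5.546868 N
F_5 = 4.378549 N

step 0→1:
  ẍ = (ẋ'−ẋ)/dt = (0.137545729−0.206535271)/0.014990 = -4.602371
  θ̈ = (θ̇'−θ̇)/dt = (-0.857990732−-0.895271543)/0.014990 = 2.487045
  sinθ=-0.193576, cosθ=0.981085
  F = (M+m)·ẍ + m·l·cosθ·θ̈ − m·l·sinθ·θ̇² = -9.090723 + 0.852230 − -0.054191 = -8.184302
step 1→2:
  ẍ = (ẋ'−ẋ)/dt = (0.168279927−0.137545729)/0.014990 = 2.050313
  θ̈ = (θ̇'−θ̇)/dt = (-0.915472002−-0.857990732)/0.014990 = -3.834641
  sinθ=-0.206724, cosθ=0.978399
  F = (M+m)·ẍ + m·l·cosθ·θ̈ − m·l·sinθ·θ̇² = 4.049832 + -1.310410 − -0.053152 = 2.792575
step 2→3:
  ẍ = (ẋ'−ẋ)/dt = (0.056888940−0.168279927)/0.014990 = -7.431020
  θ̈ = (θ̇'−θ̇)/dt = (-0.842816502−-0.915472002)/0.014990 = 4.846931
  sinθ=-0.219290, cosθ=0.975660
  F = (M+m)·ẍ + m·l·cosθ·θ̈ − m·l·sinθ·θ̇² = -14.677944 + 1.651701 − -0.064191 = -12.962051
step 3→4:
  ẍ = (ẋ'−ẋ)/dt = (-0.072286412−0.056888940)/0.014990 = -8.617435
  θ̈ = (θ̇'−θ̇)/dt = (-0.755916393−-0.842816502)/0.014990 = 5.797205
  sinθ=-0.232658, cosθ=0.972559
  F = (M+m)·ẍ + m·l·cosθ·θ̈ − m·l·sinθ·θ̇² = -17.021382 + 1.969250 − -0.057723 = -14.994409
step 4→5:
  ẍ = (ẋ'−ẋ)/dt = (-0.015761230−-0.072286412)/0.014990 = 3.770859
  θ̈ = (θ̇'−θ̇)/dt = (-0.842248688−-0.755916393)/0.014990 = -5.759326
  sinθ=-0.244926, cosθ=0.969542
  F = (M+m)·ẍ + m·l·cosθ·θ̈ − m·l·sinθ·θ̇² = 7.448299 + -1.950314 − -0.048882 = 5.546868
step 5→6:
  ẍ = (ẋ'−ẋ)/dt = (0.030343210−-0.015761230)/0.014990 = 3.075680
  θ̈ = (θ̇'−θ̇)/dt = (-0.920386022−-0.842248688)/0.014990 = -5.212631
  sinθ=-0.255897, cosθ=0.966704
  F = (M+m)·ẍ + m·l·cosθ·θ̈ − m·l·sinθ·θ̇² = 6.075163 + -1.760017 − -0.063403 = 4.378549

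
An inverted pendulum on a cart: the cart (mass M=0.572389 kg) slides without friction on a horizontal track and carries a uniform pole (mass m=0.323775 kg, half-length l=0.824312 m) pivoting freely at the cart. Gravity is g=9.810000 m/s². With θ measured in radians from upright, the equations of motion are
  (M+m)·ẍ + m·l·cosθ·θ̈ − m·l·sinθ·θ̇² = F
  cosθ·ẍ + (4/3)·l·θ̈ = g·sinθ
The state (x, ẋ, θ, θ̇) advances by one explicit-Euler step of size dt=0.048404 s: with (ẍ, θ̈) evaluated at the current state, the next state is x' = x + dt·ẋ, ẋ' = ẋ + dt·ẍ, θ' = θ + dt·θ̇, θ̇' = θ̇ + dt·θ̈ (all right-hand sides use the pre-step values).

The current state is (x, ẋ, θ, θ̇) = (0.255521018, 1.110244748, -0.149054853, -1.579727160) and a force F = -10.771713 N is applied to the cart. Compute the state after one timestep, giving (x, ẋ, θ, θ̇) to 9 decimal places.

sinθ=-0.148503532, cosθ=0.988911877
temp = (F + m·l·θ̇²·sinθ)/(M+m) = (-10.771713 + -0.098909017)/0.896164 = -12.130170390
θ̈ = (g·sinθ − cosθ·temp)/(l·(4/3 − m·cos²θ/(M+m))) = 13.045797009
ẍ = temp − m·l·θ̈·cosθ/(M+m) = -15.972332193
Euler: x'=0.255521018+0.048404·1.110244748=0.309261305, ẋ'=1.110244748+0.048404·-15.972332193=0.337119981
       θ'=-0.149054853+0.048404·-1.579727160=-0.225519966, θ̇'=-1.579727160+0.048404·13.045797009=-0.948258402

(0.309261305, 0.337119981, -0.225519966, -0.948258402)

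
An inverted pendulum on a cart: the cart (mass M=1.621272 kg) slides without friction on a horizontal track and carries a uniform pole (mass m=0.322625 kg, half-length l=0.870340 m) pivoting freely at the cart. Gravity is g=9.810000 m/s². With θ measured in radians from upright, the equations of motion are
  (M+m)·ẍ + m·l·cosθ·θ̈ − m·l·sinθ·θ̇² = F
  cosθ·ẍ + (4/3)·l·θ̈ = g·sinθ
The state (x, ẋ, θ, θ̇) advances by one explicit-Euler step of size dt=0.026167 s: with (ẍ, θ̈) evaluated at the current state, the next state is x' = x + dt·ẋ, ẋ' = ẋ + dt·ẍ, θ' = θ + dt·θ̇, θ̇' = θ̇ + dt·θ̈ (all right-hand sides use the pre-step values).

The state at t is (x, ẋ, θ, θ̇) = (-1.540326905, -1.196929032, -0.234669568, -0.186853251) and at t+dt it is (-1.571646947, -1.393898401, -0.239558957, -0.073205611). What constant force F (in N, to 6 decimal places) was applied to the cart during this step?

F = -13.444096 N

ẍ = (ẋ'−ẋ)/dt = (-1.393898401−-1.196929032)/0.026167 = -7.527396
θ̈ = (θ̇'−θ̇)/dt = (-0.073205611−-0.186853251)/0.026167 = 4.343167
sinθ=-0.232522, cosθ=0.972591
F = (M+m)·ẍ + m·l·cosθ·θ̈ − m·l·sinθ·θ̇² = -14.632482 + 1.186107 − -0.002280 = -13.444096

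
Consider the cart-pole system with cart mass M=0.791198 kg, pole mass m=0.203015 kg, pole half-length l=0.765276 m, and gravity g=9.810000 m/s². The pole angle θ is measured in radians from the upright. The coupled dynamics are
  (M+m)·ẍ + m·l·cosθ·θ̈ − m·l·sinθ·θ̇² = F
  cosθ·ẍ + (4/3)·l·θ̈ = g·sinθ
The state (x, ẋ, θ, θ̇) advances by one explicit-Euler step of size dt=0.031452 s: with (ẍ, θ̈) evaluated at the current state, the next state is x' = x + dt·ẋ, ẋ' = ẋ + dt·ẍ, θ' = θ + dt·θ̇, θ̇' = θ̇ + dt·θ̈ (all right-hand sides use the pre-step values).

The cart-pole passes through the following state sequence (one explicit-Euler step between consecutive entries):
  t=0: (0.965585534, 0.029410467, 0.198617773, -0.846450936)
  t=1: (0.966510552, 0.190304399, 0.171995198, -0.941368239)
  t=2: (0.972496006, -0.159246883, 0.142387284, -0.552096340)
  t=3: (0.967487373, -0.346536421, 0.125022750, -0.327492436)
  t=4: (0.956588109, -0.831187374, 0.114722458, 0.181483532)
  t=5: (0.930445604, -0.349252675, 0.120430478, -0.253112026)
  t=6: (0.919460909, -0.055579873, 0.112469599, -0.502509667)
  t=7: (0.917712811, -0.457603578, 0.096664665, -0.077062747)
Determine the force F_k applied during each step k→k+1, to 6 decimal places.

F_0 = 4.604329 N
F_1 = -9.178546 N
F_2 = -4.828792 N
F_3 = -12.827580 N
F_4 = 13.100957 N
F_5 = 8.058925 N
F_6 = -10.624278 N

step 0→1:
  ẍ = (ẋ'−ẋ)/dt = (0.190304399−0.029410467)/0.031452 = 5.115539
  θ̈ = (θ̇'−θ̇)/dt = (-0.941368239−-0.846450936)/0.031452 = -3.017846
  sinθ=0.197314, cosθ=0.980340
  F = (M+m)·ẍ + m·l·cosθ·θ̈ − m·l·sinθ·θ̇² = 5.085935 + -0.459642 − 0.021964 = 4.604329
step 1→2:
  ẍ = (ẋ'−ẋ)/dt = (-0.159246883−0.190304399)/0.031452 = -11.113801
  θ̈ = (θ̇'−θ̇)/dt = (-0.552096340−-0.941368239)/0.031452 = 12.376698
  sinθ=0.171148, cosθ=0.985245
  F = (M+m)·ẍ + m·l·cosθ·θ̈ − m·l·sinθ·θ̇² = -11.049486 + 1.894503 − 0.023563 = -9.178546
step 2→3:
  ẍ = (ẋ'−ẋ)/dt = (-0.346536421−-0.159246883)/0.031452 = -5.954774
  θ̈ = (θ̇'−θ̇)/dt = (-0.327492436−-0.552096340)/0.031452 = 7.141164
  sinθ=0.141907, cosθ=0.989880
  F = (M+m)·ẍ + m·l·cosθ·θ̈ − m·l·sinθ·θ̇² = -5.920313 + 1.098241 − 0.006720 = -4.828792
step 3→4:
  ẍ = (ẋ'−ẋ)/dt = (-0.831187374−-0.346536421)/0.031452 = -15.409225
  θ̈ = (θ̇'−θ̇)/dt = (0.181483532−-0.327492436)/0.031452 = 16.182626
  sinθ=0.124697, cosθ=0.992195
  F = (M+m)·ẍ + m·l·cosθ·θ̈ − m·l·sinθ·θ̇² = -15.320052 + 2.494550 − 0.002078 = -12.827580
step 4→5:
  ẍ = (ẋ'−ẋ)/dt = (-0.349252675−-0.831187374)/0.031452 = 15.322863
  θ̈ = (θ̇'−θ̇)/dt = (-0.253112026−0.181483532)/0.031452 = -13.817740
  sinθ=0.114471, cosθ=0.993427
  F = (M+m)·ẍ + m·l·cosθ·θ̈ − m·l·sinθ·θ̇² = 15.234190 + -2.132647 − 0.000586 = 13.100957
step 5→6:
  ẍ = (ẋ'−ẋ)/dt = (-0.055579873−-0.349252675)/0.031452 = 9.337174
  θ̈ = (θ̇'−θ̇)/dt = (-0.502509667−-0.253112026)/0.031452 = -7.929468
  sinθ=0.120140, cosθ=0.992757
  F = (M+m)·ẍ + m·l·cosθ·θ̈ − m·l·sinθ·θ̇² = 9.283140 + -1.223019 − 0.001196 = 8.058925
step 6→7:
  ẍ = (ẋ'−ẋ)/dt = (-0.457603578−-0.055579873)/0.031452 = -12.782135
  θ̈ = (θ̇'−θ̇)/dt = (-0.077062747−-0.502509667)/0.031452 = 13.526864
  sinθ=0.112233, cosθ=0.993682
  F = (M+m)·ẍ + m·l·cosθ·θ̈ − m·l·sinθ·θ̇² = -12.708165 + 2.088290 − 0.004403 = -10.624278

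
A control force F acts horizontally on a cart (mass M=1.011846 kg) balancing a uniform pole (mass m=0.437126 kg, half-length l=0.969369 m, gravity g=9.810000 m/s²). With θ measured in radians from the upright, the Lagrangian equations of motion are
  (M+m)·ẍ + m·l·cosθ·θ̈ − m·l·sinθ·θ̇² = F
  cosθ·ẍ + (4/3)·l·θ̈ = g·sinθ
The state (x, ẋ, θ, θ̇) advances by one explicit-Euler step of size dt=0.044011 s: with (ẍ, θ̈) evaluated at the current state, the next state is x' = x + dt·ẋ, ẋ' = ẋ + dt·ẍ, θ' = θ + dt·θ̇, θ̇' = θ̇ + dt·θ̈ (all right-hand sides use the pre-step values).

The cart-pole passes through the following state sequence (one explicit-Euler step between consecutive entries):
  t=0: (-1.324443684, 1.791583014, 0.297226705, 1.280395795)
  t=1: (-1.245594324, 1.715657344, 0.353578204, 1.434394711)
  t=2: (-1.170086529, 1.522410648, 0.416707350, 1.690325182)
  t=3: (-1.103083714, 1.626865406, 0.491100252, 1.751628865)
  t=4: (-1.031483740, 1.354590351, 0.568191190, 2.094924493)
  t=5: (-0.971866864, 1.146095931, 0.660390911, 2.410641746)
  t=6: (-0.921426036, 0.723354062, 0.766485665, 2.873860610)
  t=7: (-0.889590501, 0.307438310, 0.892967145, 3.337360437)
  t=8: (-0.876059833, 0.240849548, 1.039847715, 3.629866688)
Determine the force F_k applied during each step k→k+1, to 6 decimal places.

step 0→1:
  ẍ = (ẋ'−ẋ)/dt = (1.715657344−1.791583014)/0.044011 = -1.725152
  θ̈ = (θ̇'−θ̇)/dt = (1.434394711−1.280395795)/0.044011 = 3.499101
  sinθ=0.292870, cosθ=0.956152
  F = (M+m)·ẍ + m·l·cosθ·θ̈ − m·l·sinθ·θ̇² = -2.499697 + 1.417684 − 0.203450 = -1.285464
step 1→2:
  ẍ = (ẋ'−ẋ)/dt = (1.522410648−1.715657344)/0.044011 = -4.390873
  θ̈ = (θ̇'−θ̇)/dt = (1.690325182−1.434394711)/0.044011 = 5.815148
  sinθ=0.346257, cosθ=0.938140
  F = (M+m)·ẍ + m·l·cosθ·θ̈ − m·l·sinθ·θ̇² = -6.362252 + 2.311661 − 0.301878 = -4.352469
step 2→3:
  ẍ = (ẋ'−ẋ)/dt = (1.626865406−1.522410648)/0.044011 = 2.373378
  θ̈ = (θ̇'−θ̇)/dt = (1.751628865−1.690325182)/0.044011 = 1.392917
  sinθ=0.404752, cosθ=0.914427
  F = (M+m)·ẍ + m·l·cosθ·θ̈ − m·l·sinθ·θ̇² = 3.438959 + 0.539722 − 0.490033 = 3.488648
step 3→4:
  ẍ = (ẋ'−ẋ)/dt = (1.354590351−1.626865406)/0.044011 = -6.186523
  θ̈ = (θ̇'−θ̇)/dt = (2.094924493−1.751628865)/0.044011 = 7.800223
  sinθ=0.471596, cosθ=0.881815
  F = (M+m)·ẍ + m·l·cosθ·θ̈ − m·l·sinθ·θ̇² = -8.964098 + 2.914607 − 0.613127 = -6.662618
step 4→5:
  ẍ = (ẋ'−ẋ)/dt = (1.146095931−1.354590351)/0.044011 = -4.737325
  θ̈ = (θ̇'−θ̇)/dt = (2.410641746−2.094924493)/0.044011 = 7.173599
  sinθ=0.538108, cosθ=0.842876
  F = (M+m)·ẍ + m·l·cosθ·θ̈ − m·l·sinθ·θ̇² = -6.864252 + 2.562102 − 1.000696 = -5.302846
step 5→6:
  ẍ = (ẋ'−ẋ)/dt = (0.723354062−1.146095931)/0.044011 = -9.605368
  θ̈ = (θ̇'−θ̇)/dt = (2.873860610−2.410641746)/0.044011 = 10.525070
  sinθ=0.613426, cosθ=0.789752
  F = (M+m)·ẍ + m·l·cosθ·θ̈ − m·l·sinθ·θ̇² = -13.917910 + 3.522182 − 1.510508 = -11.906236
step 6→7:
  ẍ = (ẋ'−ẋ)/dt = (0.307438310−0.723354062)/0.044011 = -9.450268
  θ̈ = (θ̇'−θ̇)/dt = (3.337360437−2.873860610)/0.044011 = 10.531454
  sinθ=0.693608, cosθ=0.720353
  F = (M+m)·ẍ + m·l·cosθ·θ̈ − m·l·sinθ·θ̇² = -13.693174 + 3.214617 − 2.427399 = -12.905956
step 7→8:
  ẍ = (ẋ'−ẋ)/dt = (0.240849548−0.307438310)/0.044011 = -1.513003
  θ̈ = (θ̇'−θ̇)/dt = (3.629866688−3.337360437)/0.044011 = 6.646208
  sinθ=0.778936, cosθ=0.627104
  F = (M+m)·ẍ + m·l·cosθ·θ̈ − m·l·sinθ·θ̇² = -2.192299 + 1.766074 − 3.676239 = -4.102463

F_0 = -1.285464 N
F_1 = -4.352469 N
F_2 = 3.488648 N
F_3 = -6.662618 N
F_4 = -5.302846 N
F_5 = -11.906236 N
F_6 = -12.905956 N
F_7 = -4.102463 N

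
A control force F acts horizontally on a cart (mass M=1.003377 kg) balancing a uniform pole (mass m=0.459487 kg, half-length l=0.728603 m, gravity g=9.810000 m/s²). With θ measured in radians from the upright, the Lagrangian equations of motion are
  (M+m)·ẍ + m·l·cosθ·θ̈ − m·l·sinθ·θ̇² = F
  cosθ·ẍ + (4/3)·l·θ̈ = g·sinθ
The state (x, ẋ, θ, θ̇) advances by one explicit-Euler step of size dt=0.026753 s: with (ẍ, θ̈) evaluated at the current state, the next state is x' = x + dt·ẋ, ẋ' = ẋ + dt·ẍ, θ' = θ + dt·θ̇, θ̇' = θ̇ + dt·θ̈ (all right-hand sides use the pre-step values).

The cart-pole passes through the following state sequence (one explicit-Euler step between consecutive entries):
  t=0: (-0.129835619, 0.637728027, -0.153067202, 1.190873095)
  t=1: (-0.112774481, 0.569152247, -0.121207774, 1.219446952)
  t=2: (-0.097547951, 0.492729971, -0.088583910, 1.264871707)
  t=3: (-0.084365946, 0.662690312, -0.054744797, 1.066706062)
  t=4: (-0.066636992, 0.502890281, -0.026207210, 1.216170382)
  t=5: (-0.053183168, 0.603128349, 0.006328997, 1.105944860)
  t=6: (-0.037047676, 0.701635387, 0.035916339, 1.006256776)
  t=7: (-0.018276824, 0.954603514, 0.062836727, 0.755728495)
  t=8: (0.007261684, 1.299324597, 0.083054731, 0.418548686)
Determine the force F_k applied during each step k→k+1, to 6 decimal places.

F_0 = -3.323970 N
F_1 = -3.554335 N
F_2 = 6.870784 N
F_3 = -6.849506 N
F_4 = 4.115156 N
F_5 = 4.136351 N
F_6 = 10.687162 N
F_7 = 14.626373 N

step 0→1:
  ẍ = (ẋ'−ẋ)/dt = (0.569152247−0.637728027)/0.026753 = -2.563293
  θ̈ = (θ̇'−θ̇)/dt = (1.219446952−1.190873095)/0.026753 = 1.068062
  sinθ=-0.152470, cosθ=0.988308
  F = (M+m)·ẍ + m·l·cosθ·θ̈ − m·l·sinθ·θ̇² = -3.749749 + 0.353389 − -0.072390 = -3.323970
step 1→2:
  ẍ = (ẋ'−ẋ)/dt = (0.492729971−0.569152247)/0.026753 = -2.856587
  θ̈ = (θ̇'−θ̇)/dt = (1.264871707−1.219446952)/0.026753 = 1.697931
  sinθ=-0.120911, cosθ=0.992663
  F = (M+m)·ẍ + m·l·cosθ·θ̈ − m·l·sinθ·θ̇² = -4.178799 + 0.564269 − -0.060194 = -3.554335
step 2→3:
  ẍ = (ẋ'−ẋ)/dt = (0.662690312−0.492729971)/0.026753 = 6.352945
  θ̈ = (θ̇'−θ̇)/dt = (1.066706062−1.264871707)/0.026753 = -7.407231
  sinθ=-0.088468, cosθ=0.996079
  F = (M+m)·ẍ + m·l·cosθ·θ̈ − m·l·sinθ·θ̇² = 9.293495 + -2.470096 − -0.047385 = 6.870784
step 3→4:
  ẍ = (ẋ'−ẋ)/dt = (0.502890281−0.662690312)/0.026753 = -5.973163
  θ̈ = (θ̇'−θ̇)/dt = (1.216170382−1.066706062)/0.026753 = 5.586825
  sinθ=-0.054717, cosθ=0.998502
  F = (M+m)·ẍ + m·l·cosθ·θ̈ − m·l·sinθ·θ̇² = -8.737925 + 1.867575 − -0.020844 = -6.849506
step 4→5:
  ẍ = (ẋ'−ẋ)/dt = (0.603128349−0.502890281)/0.026753 = 3.746797
  θ̈ = (θ̇'−θ̇)/dt = (1.105944860−1.216170382)/0.026753 = -4.120118
  sinθ=-0.026204, cosθ=0.999657
  F = (M+m)·ẍ + m·l·cosθ·θ̈ − m·l·sinθ·θ̇² = 5.481055 + -1.378874 − -0.012975 = 4.115156
step 5→6:
  ẍ = (ẋ'−ẋ)/dt = (0.701635387−0.603128349)/0.026753 = 3.682093
  θ̈ = (θ̇'−θ̇)/dt = (1.006256776−1.105944860)/0.026753 = -3.726239
  sinθ=0.006329, cosθ=0.999980
  F = (M+m)·ẍ + m·l·cosθ·θ̈ − m·l·sinθ·θ̇² = 5.386401 + -1.247459 − 0.002592 = 4.136351
step 6→7:
  ẍ = (ẋ'−ẋ)/dt = (0.954603514−0.701635387)/0.026753 = 9.455692
  θ̈ = (θ̇'−θ̇)/dt = (0.755728495−1.006256776)/0.026753 = -9.364493
  sinθ=0.035909, cosθ=0.999355
  F = (M+m)·ẍ + m·l·cosθ·θ̈ − m·l·sinθ·θ̇² = 13.832391 + -3.133057 − 0.012173 = 10.687162
step 7→8:
  ẍ = (ẋ'−ẋ)/dt = (1.299324597−0.954603514)/0.026753 = 12.885324
  θ̈ = (θ̇'−θ̇)/dt = (0.418548686−0.755728495)/0.026753 = -12.603439
  sinθ=0.062795, cosθ=0.998026
  F = (M+m)·ẍ + m·l·cosθ·θ̈ − m·l·sinθ·θ̇² = 18.849477 + -4.211097 − 0.012007 = 14.626373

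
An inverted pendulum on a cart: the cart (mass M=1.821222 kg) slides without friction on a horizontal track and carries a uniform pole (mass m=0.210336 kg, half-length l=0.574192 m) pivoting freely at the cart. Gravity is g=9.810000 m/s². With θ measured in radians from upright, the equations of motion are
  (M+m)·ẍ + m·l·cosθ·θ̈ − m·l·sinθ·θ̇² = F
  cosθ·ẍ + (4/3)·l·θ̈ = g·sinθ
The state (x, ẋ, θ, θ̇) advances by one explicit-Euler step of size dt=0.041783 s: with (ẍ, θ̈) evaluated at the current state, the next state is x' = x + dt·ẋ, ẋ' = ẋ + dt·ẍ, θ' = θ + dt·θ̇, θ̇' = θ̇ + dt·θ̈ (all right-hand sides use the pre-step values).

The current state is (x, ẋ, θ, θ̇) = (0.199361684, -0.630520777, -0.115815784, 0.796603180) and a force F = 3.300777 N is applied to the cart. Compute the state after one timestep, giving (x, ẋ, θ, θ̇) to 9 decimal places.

(0.173016634, -0.553241950, -0.082531313, 0.634470639)

sinθ=-0.115557046, cosθ=0.993300845
temp = (F + m·l·θ̇²·sinθ)/(M+m) = (3.300777 + -0.008856278)/2.031558 = 1.620392193
θ̈ = (g·sinθ − cosθ·temp)/(l·(4/3 − m·cos²θ/(M+m))) = -3.880347048
ẍ = temp − m·l·θ̈·cosθ/(M+m) = 1.849527965
Euler: x'=0.199361684+0.041783·-0.630520777=0.173016634, ẋ'=-0.630520777+0.041783·1.849527965=-0.553241950
       θ'=-0.115815784+0.041783·0.796603180=-0.082531313, θ̇'=0.796603180+0.041783·-3.880347048=0.634470639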